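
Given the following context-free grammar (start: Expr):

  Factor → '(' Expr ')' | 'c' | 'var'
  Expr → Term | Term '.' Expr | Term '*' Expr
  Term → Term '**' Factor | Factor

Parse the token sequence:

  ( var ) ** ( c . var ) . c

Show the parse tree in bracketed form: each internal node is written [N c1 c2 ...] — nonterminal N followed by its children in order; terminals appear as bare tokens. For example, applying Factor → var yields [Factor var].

Expr
Term . Expr
Term ** Factor . Expr
Factor ** Factor . Expr
( Expr ) ** Factor . Expr
( Term ) ** Factor . Expr
( Factor ) ** Factor . Expr
( var ) ** Factor . Expr
( var ) ** ( Expr ) . Expr
( var ) ** ( Term . Expr ) . Expr
( var ) ** ( Factor . Expr ) . Expr
( var ) ** ( c . Expr ) . Expr
( var ) ** ( c . Term ) . Expr
( var ) ** ( c . Factor ) . Expr
( var ) ** ( c . var ) . Expr
( var ) ** ( c . var ) . Term
( var ) ** ( c . var ) . Factor
( var ) ** ( c . var ) . c

[Expr [Term [Term [Factor ( [Expr [Term [Factor var]]] )]] ** [Factor ( [Expr [Term [Factor c]] . [Expr [Term [Factor var]]]] )]] . [Expr [Term [Factor c]]]]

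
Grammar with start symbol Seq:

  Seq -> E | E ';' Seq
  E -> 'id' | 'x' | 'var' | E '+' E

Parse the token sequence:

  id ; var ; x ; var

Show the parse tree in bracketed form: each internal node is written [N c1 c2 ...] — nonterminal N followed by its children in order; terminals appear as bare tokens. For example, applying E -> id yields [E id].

Seq
E ; Seq
id ; Seq
id ; E ; Seq
id ; var ; Seq
id ; var ; E ; Seq
id ; var ; x ; Seq
id ; var ; x ; E
id ; var ; x ; var

[Seq [E id] ; [Seq [E var] ; [Seq [E x] ; [Seq [E var]]]]]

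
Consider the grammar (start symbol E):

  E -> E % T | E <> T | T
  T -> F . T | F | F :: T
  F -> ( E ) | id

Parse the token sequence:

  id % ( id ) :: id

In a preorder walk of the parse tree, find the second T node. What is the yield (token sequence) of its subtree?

( id ) :: id

[E [E [T [F id]]] % [T [F ( [E [T [F id]]] )] :: [T [F id]]]]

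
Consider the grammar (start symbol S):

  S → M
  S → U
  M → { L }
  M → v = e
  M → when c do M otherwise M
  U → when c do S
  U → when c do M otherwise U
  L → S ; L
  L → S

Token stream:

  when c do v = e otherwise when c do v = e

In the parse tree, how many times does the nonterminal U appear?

[S [U when c do [M v = e] otherwise [U when c do [S [M v = e]]]]]

2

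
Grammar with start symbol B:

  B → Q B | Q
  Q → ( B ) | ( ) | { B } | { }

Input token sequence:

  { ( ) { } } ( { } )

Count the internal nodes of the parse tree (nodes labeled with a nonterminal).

10

[B [Q { [B [Q ( )] [B [Q { }]]] }] [B [Q ( [B [Q { }]] )]]]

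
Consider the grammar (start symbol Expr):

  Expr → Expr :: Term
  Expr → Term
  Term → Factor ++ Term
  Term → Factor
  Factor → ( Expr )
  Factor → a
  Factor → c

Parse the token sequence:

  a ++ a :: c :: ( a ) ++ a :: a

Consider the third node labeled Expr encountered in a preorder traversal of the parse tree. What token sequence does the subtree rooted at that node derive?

a ++ a :: c

[Expr [Expr [Expr [Expr [Term [Factor a] ++ [Term [Factor a]]]] :: [Term [Factor c]]] :: [Term [Factor ( [Expr [Term [Factor a]]] )] ++ [Term [Factor a]]]] :: [Term [Factor a]]]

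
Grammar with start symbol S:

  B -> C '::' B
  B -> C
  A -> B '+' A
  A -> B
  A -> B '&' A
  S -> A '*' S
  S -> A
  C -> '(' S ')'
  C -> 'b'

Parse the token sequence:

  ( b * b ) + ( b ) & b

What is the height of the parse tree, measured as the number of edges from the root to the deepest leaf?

[S [A [B [C ( [S [A [B [C b]]] * [S [A [B [C b]]]]] )]] + [A [B [C ( [S [A [B [C b]]]] )]] & [A [B [C b]]]]]]

9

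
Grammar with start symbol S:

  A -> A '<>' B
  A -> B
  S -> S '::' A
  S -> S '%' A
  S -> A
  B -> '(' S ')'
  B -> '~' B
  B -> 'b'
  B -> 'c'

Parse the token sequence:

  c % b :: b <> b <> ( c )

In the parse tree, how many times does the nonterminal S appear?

[S [S [S [A [B c]]] % [A [B b]]] :: [A [A [A [B b]] <> [B b]] <> [B ( [S [A [B c]]] )]]]

4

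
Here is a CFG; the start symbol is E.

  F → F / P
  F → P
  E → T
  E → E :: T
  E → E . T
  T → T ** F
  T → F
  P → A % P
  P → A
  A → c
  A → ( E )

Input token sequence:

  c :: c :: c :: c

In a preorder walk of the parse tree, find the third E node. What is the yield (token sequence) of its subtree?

[E [E [E [E [T [F [P [A c]]]]] :: [T [F [P [A c]]]]] :: [T [F [P [A c]]]]] :: [T [F [P [A c]]]]]

c :: c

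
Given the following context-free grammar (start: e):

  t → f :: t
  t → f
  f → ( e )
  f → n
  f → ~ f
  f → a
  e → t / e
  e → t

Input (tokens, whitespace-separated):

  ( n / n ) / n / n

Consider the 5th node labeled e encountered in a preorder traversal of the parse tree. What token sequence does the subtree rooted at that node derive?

n

[e [t [f ( [e [t [f n]] / [e [t [f n]]]] )]] / [e [t [f n]] / [e [t [f n]]]]]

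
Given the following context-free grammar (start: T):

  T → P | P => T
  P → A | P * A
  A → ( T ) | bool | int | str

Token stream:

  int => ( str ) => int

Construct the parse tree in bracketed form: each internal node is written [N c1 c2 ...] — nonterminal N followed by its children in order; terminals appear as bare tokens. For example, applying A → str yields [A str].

[T [P [A int]] => [T [P [A ( [T [P [A str]]] )]] => [T [P [A int]]]]]

T
P => T
A => T
int => T
int => P => T
int => A => T
int => ( T ) => T
int => ( P ) => T
int => ( A ) => T
int => ( str ) => T
int => ( str ) => P
int => ( str ) => A
int => ( str ) => int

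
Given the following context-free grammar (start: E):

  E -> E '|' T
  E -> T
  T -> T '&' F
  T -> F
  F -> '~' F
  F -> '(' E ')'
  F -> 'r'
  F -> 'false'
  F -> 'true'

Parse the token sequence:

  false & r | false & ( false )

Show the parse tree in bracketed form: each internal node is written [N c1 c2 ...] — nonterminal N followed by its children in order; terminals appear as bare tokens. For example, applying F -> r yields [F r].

E
E | T
T | T
T & F | T
F & F | T
false & F | T
false & r | T
false & r | T & F
false & r | F & F
false & r | false & F
false & r | false & ( E )
false & r | false & ( T )
false & r | false & ( F )
false & r | false & ( false )

[E [E [T [T [F false]] & [F r]]] | [T [T [F false]] & [F ( [E [T [F false]]] )]]]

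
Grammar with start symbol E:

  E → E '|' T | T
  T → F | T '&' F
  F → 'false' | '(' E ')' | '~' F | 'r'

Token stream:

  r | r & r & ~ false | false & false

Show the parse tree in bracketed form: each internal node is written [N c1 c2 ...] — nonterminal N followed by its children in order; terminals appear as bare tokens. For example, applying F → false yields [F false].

[E [E [E [T [F r]]] | [T [T [T [F r]] & [F r]] & [F ~ [F false]]]] | [T [T [F false]] & [F false]]]

E
E | T
E | T | T
T | T | T
F | T | T
r | T | T
r | T & F | T
r | T & F & F | T
r | F & F & F | T
r | r & F & F | T
r | r & r & F | T
r | r & r & ~ F | T
r | r & r & ~ false | T
r | r & r & ~ false | T & F
r | r & r & ~ false | F & F
r | r & r & ~ false | false & F
r | r & r & ~ false | false & false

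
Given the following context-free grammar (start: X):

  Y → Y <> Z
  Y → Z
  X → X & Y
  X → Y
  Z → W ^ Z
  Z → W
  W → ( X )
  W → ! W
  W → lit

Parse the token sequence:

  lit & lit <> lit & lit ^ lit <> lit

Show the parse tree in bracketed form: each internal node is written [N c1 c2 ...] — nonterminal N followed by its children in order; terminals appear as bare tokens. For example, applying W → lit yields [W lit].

[X [X [X [Y [Z [W lit]]]] & [Y [Y [Z [W lit]]] <> [Z [W lit]]]] & [Y [Y [Z [W lit] ^ [Z [W lit]]]] <> [Z [W lit]]]]

X
X & Y
X & Y & Y
Y & Y & Y
Z & Y & Y
W & Y & Y
lit & Y & Y
lit & Y <> Z & Y
lit & Z <> Z & Y
lit & W <> Z & Y
lit & lit <> Z & Y
lit & lit <> W & Y
lit & lit <> lit & Y
lit & lit <> lit & Y <> Z
lit & lit <> lit & Z <> Z
lit & lit <> lit & W ^ Z <> Z
lit & lit <> lit & lit ^ Z <> Z
lit & lit <> lit & lit ^ W <> Z
lit & lit <> lit & lit ^ lit <> Z
lit & lit <> lit & lit ^ lit <> W
lit & lit <> lit & lit ^ lit <> lit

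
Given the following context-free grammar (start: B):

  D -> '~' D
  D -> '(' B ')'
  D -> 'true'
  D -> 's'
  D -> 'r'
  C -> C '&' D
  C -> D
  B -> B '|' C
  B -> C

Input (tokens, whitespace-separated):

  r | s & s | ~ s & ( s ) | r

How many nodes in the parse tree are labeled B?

[B [B [B [B [C [D r]]] | [C [C [D s]] & [D s]]] | [C [C [D ~ [D s]]] & [D ( [B [C [D s]]] )]]] | [C [D r]]]

5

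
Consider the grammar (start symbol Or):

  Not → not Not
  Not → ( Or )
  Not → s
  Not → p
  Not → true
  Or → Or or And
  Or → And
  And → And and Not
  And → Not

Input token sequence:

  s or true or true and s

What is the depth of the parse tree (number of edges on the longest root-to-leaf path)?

5

[Or [Or [Or [And [Not s]]] or [And [Not true]]] or [And [And [Not true]] and [Not s]]]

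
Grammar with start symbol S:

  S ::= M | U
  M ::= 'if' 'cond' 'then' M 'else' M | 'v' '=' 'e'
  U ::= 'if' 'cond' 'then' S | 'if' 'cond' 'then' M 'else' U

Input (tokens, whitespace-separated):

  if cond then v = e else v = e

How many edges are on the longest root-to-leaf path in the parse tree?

3

[S [M if cond then [M v = e] else [M v = e]]]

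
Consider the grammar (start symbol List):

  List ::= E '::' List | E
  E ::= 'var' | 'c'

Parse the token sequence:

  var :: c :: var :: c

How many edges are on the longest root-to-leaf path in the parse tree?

5

[List [E var] :: [List [E c] :: [List [E var] :: [List [E c]]]]]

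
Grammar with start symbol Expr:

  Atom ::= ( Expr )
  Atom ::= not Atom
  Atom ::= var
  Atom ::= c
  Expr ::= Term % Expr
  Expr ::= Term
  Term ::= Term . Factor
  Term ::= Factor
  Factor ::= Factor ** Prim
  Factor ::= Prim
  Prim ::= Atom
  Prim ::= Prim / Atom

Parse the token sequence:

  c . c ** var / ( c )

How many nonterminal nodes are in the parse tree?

[Expr [Term [Term [Factor [Prim [Atom c]]]] . [Factor [Factor [Prim [Atom c]]] ** [Prim [Prim [Atom var]] / [Atom ( [Expr [Term [Factor [Prim [Atom c]]]]] )]]]]]

19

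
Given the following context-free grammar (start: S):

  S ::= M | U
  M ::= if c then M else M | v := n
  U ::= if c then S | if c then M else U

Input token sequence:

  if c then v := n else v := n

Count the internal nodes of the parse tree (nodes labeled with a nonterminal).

4

[S [M if c then [M v := n] else [M v := n]]]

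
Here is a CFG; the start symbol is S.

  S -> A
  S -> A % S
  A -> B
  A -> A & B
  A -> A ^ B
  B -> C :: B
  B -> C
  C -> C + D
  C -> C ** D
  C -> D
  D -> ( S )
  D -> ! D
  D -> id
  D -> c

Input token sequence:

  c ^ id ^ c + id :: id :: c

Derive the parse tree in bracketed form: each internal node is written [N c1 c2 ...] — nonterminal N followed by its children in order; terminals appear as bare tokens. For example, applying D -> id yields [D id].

S
A
A ^ B
A ^ B ^ B
B ^ B ^ B
C ^ B ^ B
D ^ B ^ B
c ^ B ^ B
c ^ C ^ B
c ^ D ^ B
c ^ id ^ B
c ^ id ^ C :: B
c ^ id ^ C + D :: B
c ^ id ^ D + D :: B
c ^ id ^ c + D :: B
c ^ id ^ c + id :: B
c ^ id ^ c + id :: C :: B
c ^ id ^ c + id :: D :: B
c ^ id ^ c + id :: id :: B
c ^ id ^ c + id :: id :: C
c ^ id ^ c + id :: id :: D
c ^ id ^ c + id :: id :: c

[S [A [A [A [B [C [D c]]]] ^ [B [C [D id]]]] ^ [B [C [C [D c]] + [D id]] :: [B [C [D id]] :: [B [C [D c]]]]]]]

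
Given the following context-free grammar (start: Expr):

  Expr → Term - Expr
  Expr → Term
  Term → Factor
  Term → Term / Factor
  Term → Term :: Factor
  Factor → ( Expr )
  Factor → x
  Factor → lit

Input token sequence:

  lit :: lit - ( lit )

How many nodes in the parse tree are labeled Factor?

[Expr [Term [Term [Factor lit]] :: [Factor lit]] - [Expr [Term [Factor ( [Expr [Term [Factor lit]]] )]]]]

4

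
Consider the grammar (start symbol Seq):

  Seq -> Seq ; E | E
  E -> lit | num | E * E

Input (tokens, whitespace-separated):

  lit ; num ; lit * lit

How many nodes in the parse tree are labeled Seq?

3

[Seq [Seq [Seq [E lit]] ; [E num]] ; [E [E lit] * [E lit]]]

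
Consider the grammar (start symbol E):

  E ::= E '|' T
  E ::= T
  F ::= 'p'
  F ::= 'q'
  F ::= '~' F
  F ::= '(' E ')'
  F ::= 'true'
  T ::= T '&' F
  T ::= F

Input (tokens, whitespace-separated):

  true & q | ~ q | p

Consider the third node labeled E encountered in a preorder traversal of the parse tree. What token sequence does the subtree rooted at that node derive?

true & q

[E [E [E [T [T [F true]] & [F q]]] | [T [F ~ [F q]]]] | [T [F p]]]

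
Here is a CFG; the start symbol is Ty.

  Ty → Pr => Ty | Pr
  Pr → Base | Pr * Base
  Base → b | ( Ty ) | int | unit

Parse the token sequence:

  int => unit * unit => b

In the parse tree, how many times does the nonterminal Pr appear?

4

[Ty [Pr [Base int]] => [Ty [Pr [Pr [Base unit]] * [Base unit]] => [Ty [Pr [Base b]]]]]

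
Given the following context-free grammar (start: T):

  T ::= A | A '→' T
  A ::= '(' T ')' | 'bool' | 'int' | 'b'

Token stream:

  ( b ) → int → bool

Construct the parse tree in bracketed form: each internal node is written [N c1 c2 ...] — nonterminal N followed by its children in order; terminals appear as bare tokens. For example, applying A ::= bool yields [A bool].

[T [A ( [T [A b]] )] → [T [A int] → [T [A bool]]]]

T
A → T
( T ) → T
( A ) → T
( b ) → T
( b ) → A → T
( b ) → int → T
( b ) → int → A
( b ) → int → bool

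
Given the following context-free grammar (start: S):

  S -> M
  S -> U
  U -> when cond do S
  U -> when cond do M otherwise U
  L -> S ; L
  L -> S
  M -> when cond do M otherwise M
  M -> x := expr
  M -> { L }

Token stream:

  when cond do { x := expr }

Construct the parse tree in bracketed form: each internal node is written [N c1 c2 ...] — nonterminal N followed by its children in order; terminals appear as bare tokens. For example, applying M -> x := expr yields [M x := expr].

S
U
when cond do S
when cond do M
when cond do { L }
when cond do { S }
when cond do { M }
when cond do { x := expr }

[S [U when cond do [S [M { [L [S [M x := expr]]] }]]]]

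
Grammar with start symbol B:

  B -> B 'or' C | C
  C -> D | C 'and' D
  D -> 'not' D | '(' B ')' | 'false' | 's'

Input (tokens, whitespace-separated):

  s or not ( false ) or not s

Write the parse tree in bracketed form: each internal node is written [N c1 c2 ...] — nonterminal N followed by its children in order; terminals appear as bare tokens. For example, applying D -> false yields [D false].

B
B or C
B or C or C
C or C or C
D or C or C
s or C or C
s or D or C
s or not D or C
s or not ( B ) or C
s or not ( C ) or C
s or not ( D ) or C
s or not ( false ) or C
s or not ( false ) or D
s or not ( false ) or not D
s or not ( false ) or not s

[B [B [B [C [D s]]] or [C [D not [D ( [B [C [D false]]] )]]]] or [C [D not [D s]]]]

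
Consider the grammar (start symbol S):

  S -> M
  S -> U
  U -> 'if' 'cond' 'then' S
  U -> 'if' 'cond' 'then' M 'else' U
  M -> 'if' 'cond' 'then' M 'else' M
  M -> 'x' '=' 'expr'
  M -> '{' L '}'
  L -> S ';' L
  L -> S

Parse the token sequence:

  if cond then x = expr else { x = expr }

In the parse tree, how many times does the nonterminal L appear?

1

[S [M if cond then [M x = expr] else [M { [L [S [M x = expr]]] }]]]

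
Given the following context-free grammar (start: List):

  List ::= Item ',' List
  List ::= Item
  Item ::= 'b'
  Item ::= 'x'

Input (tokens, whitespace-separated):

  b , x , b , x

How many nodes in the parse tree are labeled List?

[List [Item b] , [List [Item x] , [List [Item b] , [List [Item x]]]]]

4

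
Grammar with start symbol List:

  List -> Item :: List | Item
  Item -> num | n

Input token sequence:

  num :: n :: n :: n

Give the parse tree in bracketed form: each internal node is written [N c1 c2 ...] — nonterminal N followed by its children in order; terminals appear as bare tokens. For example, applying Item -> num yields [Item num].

List
Item :: List
num :: List
num :: Item :: List
num :: n :: List
num :: n :: Item :: List
num :: n :: n :: List
num :: n :: n :: Item
num :: n :: n :: n

[List [Item num] :: [List [Item n] :: [List [Item n] :: [List [Item n]]]]]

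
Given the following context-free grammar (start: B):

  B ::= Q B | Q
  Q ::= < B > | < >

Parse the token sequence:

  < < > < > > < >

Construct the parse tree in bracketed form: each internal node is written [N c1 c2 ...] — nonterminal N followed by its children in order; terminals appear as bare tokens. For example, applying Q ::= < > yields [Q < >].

B
Q B
< B > B
< Q B > B
< < > B > B
< < > Q > B
< < > < > > B
< < > < > > Q
< < > < > > < >

[B [Q < [B [Q < >] [B [Q < >]]] >] [B [Q < >]]]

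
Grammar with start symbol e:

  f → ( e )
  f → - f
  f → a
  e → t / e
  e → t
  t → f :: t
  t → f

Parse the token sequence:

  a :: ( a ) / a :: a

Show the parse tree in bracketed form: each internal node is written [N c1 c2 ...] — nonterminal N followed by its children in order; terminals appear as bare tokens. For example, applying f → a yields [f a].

e
t / e
f :: t / e
a :: t / e
a :: f / e
a :: ( e ) / e
a :: ( t ) / e
a :: ( f ) / e
a :: ( a ) / e
a :: ( a ) / t
a :: ( a ) / f :: t
a :: ( a ) / a :: t
a :: ( a ) / a :: f
a :: ( a ) / a :: a

[e [t [f a] :: [t [f ( [e [t [f a]]] )]]] / [e [t [f a] :: [t [f a]]]]]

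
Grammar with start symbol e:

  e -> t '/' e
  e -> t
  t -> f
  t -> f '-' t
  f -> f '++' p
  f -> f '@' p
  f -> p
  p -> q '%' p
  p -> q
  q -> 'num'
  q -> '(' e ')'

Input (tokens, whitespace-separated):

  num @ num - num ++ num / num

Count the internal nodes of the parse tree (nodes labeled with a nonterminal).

[e [t [f [f [p [q num]]] @ [p [q num]]] - [t [f [f [p [q num]]] ++ [p [q num]]]]] / [e [t [f [p [q num]]]]]]

20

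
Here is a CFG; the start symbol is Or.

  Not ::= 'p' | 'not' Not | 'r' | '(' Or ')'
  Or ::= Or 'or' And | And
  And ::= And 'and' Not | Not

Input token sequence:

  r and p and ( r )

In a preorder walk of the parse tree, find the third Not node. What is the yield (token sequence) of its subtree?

( r )

[Or [And [And [And [Not r]] and [Not p]] and [Not ( [Or [And [Not r]]] )]]]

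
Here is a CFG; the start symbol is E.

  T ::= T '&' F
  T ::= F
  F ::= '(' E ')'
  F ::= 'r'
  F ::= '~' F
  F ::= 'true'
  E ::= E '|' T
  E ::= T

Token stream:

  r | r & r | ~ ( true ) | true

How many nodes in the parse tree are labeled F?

[E [E [E [E [T [F r]]] | [T [T [F r]] & [F r]]] | [T [F ~ [F ( [E [T [F true]]] )]]]] | [T [F true]]]

7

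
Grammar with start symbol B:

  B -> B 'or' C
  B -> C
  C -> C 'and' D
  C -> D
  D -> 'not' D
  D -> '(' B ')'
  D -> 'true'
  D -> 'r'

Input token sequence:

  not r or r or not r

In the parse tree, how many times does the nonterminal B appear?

[B [B [B [C [D not [D r]]]] or [C [D r]]] or [C [D not [D r]]]]

3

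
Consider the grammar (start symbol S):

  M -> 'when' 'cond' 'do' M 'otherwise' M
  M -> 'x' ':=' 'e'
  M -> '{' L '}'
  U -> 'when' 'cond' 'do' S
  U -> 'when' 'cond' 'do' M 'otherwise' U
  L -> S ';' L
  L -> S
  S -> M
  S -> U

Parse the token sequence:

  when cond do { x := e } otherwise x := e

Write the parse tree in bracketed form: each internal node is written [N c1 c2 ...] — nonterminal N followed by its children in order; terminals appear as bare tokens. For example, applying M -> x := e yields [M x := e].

[S [M when cond do [M { [L [S [M x := e]]] }] otherwise [M x := e]]]

S
M
when cond do M otherwise M
when cond do { L } otherwise M
when cond do { S } otherwise M
when cond do { M } otherwise M
when cond do { x := e } otherwise M
when cond do { x := e } otherwise x := e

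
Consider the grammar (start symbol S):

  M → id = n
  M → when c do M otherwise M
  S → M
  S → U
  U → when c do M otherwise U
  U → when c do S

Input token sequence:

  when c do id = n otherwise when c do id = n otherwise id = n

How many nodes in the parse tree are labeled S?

[S [M when c do [M id = n] otherwise [M when c do [M id = n] otherwise [M id = n]]]]

1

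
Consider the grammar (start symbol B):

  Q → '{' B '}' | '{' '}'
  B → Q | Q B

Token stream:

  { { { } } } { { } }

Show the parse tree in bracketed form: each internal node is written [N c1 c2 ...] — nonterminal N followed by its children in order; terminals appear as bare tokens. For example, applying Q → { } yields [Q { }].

[B [Q { [B [Q { [B [Q { }]] }]] }] [B [Q { [B [Q { }]] }]]]

B
Q B
{ B } B
{ Q } B
{ { B } } B
{ { Q } } B
{ { { } } } B
{ { { } } } Q
{ { { } } } { B }
{ { { } } } { Q }
{ { { } } } { { } }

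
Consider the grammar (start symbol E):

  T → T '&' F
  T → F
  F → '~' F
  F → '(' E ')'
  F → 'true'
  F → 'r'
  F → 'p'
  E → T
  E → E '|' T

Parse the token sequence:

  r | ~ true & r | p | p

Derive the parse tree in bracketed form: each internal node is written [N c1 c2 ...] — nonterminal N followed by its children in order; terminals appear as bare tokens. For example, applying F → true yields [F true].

[E [E [E [E [T [F r]]] | [T [T [F ~ [F true]]] & [F r]]] | [T [F p]]] | [T [F p]]]

E
E | T
E | T | T
E | T | T | T
T | T | T | T
F | T | T | T
r | T | T | T
r | T & F | T | T
r | F & F | T | T
r | ~ F & F | T | T
r | ~ true & F | T | T
r | ~ true & r | T | T
r | ~ true & r | F | T
r | ~ true & r | p | T
r | ~ true & r | p | F
r | ~ true & r | p | p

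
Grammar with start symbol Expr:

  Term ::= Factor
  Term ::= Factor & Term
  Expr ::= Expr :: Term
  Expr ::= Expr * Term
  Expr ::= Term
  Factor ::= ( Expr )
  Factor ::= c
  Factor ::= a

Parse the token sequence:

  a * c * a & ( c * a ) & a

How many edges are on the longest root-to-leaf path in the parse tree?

8

[Expr [Expr [Expr [Term [Factor a]]] * [Term [Factor c]]] * [Term [Factor a] & [Term [Factor ( [Expr [Expr [Term [Factor c]]] * [Term [Factor a]]] )] & [Term [Factor a]]]]]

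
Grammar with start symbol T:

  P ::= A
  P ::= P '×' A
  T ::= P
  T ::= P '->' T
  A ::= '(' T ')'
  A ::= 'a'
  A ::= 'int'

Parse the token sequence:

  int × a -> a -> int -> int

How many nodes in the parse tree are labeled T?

[T [P [P [A int]] × [A a]] -> [T [P [A a]] -> [T [P [A int]] -> [T [P [A int]]]]]]

4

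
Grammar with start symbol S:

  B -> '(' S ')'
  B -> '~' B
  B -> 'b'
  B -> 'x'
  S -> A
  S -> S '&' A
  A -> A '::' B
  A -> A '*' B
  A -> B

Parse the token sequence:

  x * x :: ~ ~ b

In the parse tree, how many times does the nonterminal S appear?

[S [A [A [A [B x]] * [B x]] :: [B ~ [B ~ [B b]]]]]

1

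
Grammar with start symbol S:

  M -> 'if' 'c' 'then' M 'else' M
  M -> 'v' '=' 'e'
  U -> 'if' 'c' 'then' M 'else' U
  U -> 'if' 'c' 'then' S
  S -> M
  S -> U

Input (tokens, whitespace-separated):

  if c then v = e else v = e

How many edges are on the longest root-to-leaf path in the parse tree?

3

[S [M if c then [M v = e] else [M v = e]]]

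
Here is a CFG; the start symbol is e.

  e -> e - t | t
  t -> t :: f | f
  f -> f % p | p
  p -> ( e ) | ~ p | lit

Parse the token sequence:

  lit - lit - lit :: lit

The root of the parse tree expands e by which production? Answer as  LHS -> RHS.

e -> e - t

[e [e [e [t [f [p lit]]]] - [t [f [p lit]]]] - [t [t [f [p lit]]] :: [f [p lit]]]]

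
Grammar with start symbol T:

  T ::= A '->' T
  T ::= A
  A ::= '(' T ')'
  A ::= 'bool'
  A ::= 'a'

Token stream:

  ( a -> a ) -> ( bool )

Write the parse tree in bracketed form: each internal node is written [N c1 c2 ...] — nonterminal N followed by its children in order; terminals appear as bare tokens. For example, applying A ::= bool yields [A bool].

T
A -> T
( T ) -> T
( A -> T ) -> T
( a -> T ) -> T
( a -> A ) -> T
( a -> a ) -> T
( a -> a ) -> A
( a -> a ) -> ( T )
( a -> a ) -> ( A )
( a -> a ) -> ( bool )

[T [A ( [T [A a] -> [T [A a]]] )] -> [T [A ( [T [A bool]] )]]]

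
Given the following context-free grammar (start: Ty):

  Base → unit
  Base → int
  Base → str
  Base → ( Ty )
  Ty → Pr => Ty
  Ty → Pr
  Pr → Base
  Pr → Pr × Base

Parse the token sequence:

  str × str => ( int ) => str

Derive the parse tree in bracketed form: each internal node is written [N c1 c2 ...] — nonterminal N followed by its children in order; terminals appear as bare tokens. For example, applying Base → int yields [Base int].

Ty
Pr => Ty
Pr × Base => Ty
Base × Base => Ty
str × Base => Ty
str × str => Ty
str × str => Pr => Ty
str × str => Base => Ty
str × str => ( Ty ) => Ty
str × str => ( Pr ) => Ty
str × str => ( Base ) => Ty
str × str => ( int ) => Ty
str × str => ( int ) => Pr
str × str => ( int ) => Base
str × str => ( int ) => str

[Ty [Pr [Pr [Base str]] × [Base str]] => [Ty [Pr [Base ( [Ty [Pr [Base int]]] )]] => [Ty [Pr [Base str]]]]]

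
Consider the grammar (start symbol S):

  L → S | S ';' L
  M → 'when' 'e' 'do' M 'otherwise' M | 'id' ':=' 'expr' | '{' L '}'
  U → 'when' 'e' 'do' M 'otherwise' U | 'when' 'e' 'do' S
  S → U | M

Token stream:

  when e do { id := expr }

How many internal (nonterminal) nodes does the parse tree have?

[S [U when e do [S [M { [L [S [M id := expr]]] }]]]]

7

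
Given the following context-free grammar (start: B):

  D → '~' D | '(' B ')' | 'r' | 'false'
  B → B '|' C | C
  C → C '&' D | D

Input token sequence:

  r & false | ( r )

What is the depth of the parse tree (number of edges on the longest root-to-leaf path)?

[B [B [C [C [D r]] & [D false]]] | [C [D ( [B [C [D r]]] )]]]

6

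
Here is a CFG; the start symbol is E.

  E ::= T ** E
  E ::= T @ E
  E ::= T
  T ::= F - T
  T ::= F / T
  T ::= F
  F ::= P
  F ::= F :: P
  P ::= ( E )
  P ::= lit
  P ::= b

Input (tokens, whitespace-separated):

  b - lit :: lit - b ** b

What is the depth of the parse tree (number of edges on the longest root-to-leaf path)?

6

[E [T [F [P b]] - [T [F [F [P lit]] :: [P lit]] - [T [F [P b]]]]] ** [E [T [F [P b]]]]]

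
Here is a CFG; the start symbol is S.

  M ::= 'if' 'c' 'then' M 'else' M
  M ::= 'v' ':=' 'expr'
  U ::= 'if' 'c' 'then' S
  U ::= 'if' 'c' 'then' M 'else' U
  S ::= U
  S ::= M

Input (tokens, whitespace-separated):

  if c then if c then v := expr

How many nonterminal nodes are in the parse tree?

6

[S [U if c then [S [U if c then [S [M v := expr]]]]]]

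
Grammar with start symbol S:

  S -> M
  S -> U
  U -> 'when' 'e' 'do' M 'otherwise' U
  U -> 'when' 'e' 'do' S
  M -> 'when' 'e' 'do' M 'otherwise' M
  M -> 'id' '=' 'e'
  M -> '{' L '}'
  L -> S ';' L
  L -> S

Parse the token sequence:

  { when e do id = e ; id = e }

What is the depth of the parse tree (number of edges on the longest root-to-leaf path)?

7

[S [M { [L [S [U when e do [S [M id = e]]]] ; [L [S [M id = e]]]] }]]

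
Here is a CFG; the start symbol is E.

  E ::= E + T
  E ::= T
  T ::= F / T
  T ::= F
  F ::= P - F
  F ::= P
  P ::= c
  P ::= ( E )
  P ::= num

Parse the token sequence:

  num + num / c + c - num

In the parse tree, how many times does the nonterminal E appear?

[E [E [E [T [F [P num]]]] + [T [F [P num]] / [T [F [P c]]]]] + [T [F [P c] - [F [P num]]]]]

3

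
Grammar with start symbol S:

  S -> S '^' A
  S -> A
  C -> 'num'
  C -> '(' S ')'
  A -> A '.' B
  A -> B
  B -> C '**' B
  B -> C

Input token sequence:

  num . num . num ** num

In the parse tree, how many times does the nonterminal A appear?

[S [A [A [A [B [C num]]] . [B [C num]]] . [B [C num] ** [B [C num]]]]]

3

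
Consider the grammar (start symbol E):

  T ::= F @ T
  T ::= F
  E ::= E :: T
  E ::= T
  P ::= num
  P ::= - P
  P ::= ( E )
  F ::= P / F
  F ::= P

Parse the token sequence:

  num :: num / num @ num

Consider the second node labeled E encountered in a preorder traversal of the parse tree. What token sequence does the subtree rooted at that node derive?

num

[E [E [T [F [P num]]]] :: [T [F [P num] / [F [P num]]] @ [T [F [P num]]]]]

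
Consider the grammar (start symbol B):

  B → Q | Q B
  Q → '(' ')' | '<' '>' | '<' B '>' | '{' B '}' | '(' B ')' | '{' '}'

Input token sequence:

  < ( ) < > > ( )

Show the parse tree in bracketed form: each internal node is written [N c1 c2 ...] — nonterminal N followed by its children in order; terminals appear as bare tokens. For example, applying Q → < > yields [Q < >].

B
Q B
< B > B
< Q B > B
< ( ) B > B
< ( ) Q > B
< ( ) < > > B
< ( ) < > > Q
< ( ) < > > ( )

[B [Q < [B [Q ( )] [B [Q < >]]] >] [B [Q ( )]]]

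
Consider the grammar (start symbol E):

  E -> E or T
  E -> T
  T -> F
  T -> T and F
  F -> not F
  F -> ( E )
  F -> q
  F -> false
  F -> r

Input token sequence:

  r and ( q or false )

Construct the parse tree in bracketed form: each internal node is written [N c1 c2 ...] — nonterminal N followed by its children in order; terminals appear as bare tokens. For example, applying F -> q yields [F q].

E
T
T and F
F and F
r and F
r and ( E )
r and ( E or T )
r and ( T or T )
r and ( F or T )
r and ( q or T )
r and ( q or F )
r and ( q or false )

[E [T [T [F r]] and [F ( [E [E [T [F q]]] or [T [F false]]] )]]]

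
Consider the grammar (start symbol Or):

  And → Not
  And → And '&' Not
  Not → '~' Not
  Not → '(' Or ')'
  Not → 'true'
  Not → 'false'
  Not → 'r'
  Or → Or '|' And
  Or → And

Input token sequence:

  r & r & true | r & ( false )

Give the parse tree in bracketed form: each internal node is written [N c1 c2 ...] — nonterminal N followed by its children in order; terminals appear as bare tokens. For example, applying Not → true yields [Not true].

[Or [Or [And [And [And [Not r]] & [Not r]] & [Not true]]] | [And [And [Not r]] & [Not ( [Or [And [Not false]]] )]]]

Or
Or | And
And | And
And & Not | And
And & Not & Not | And
Not & Not & Not | And
r & Not & Not | And
r & r & Not | And
r & r & true | And
r & r & true | And & Not
r & r & true | Not & Not
r & r & true | r & Not
r & r & true | r & ( Or )
r & r & true | r & ( And )
r & r & true | r & ( Not )
r & r & true | r & ( false )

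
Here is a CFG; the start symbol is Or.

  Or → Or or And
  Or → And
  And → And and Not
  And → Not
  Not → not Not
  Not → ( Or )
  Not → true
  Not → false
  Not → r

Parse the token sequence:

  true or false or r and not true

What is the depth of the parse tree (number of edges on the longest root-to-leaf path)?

5

[Or [Or [Or [And [Not true]]] or [And [Not false]]] or [And [And [Not r]] and [Not not [Not true]]]]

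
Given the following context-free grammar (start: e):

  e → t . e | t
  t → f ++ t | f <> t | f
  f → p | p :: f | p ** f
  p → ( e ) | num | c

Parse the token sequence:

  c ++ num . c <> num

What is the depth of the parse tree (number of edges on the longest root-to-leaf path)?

[e [t [f [p c]] ++ [t [f [p num]]]] . [e [t [f [p c]] <> [t [f [p num]]]]]]

6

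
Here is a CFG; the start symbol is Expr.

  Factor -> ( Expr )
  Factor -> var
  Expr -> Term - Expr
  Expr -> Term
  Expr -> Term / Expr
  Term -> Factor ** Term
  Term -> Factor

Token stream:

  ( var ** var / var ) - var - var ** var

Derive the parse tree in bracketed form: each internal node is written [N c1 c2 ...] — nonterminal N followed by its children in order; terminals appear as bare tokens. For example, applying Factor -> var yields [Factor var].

[Expr [Term [Factor ( [Expr [Term [Factor var] ** [Term [Factor var]]] / [Expr [Term [Factor var]]]] )]] - [Expr [Term [Factor var]] - [Expr [Term [Factor var] ** [Term [Factor var]]]]]]

Expr
Term - Expr
Factor - Expr
( Expr ) - Expr
( Term / Expr ) - Expr
( Factor ** Term / Expr ) - Expr
( var ** Term / Expr ) - Expr
( var ** Factor / Expr ) - Expr
( var ** var / Expr ) - Expr
( var ** var / Term ) - Expr
( var ** var / Factor ) - Expr
( var ** var / var ) - Expr
( var ** var / var ) - Term - Expr
( var ** var / var ) - Factor - Expr
( var ** var / var ) - var - Expr
( var ** var / var ) - var - Term
( var ** var / var ) - var - Factor ** Term
( var ** var / var ) - var - var ** Term
( var ** var / var ) - var - var ** Factor
( var ** var / var ) - var - var ** var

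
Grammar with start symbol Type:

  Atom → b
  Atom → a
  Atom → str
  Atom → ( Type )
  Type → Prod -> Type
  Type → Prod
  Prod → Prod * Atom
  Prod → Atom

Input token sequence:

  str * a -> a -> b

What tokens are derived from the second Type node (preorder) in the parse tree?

a -> b

[Type [Prod [Prod [Atom str]] * [Atom a]] -> [Type [Prod [Atom a]] -> [Type [Prod [Atom b]]]]]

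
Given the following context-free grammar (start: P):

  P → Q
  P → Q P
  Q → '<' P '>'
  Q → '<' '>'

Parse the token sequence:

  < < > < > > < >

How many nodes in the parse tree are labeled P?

[P [Q < [P [Q < >] [P [Q < >]]] >] [P [Q < >]]]

4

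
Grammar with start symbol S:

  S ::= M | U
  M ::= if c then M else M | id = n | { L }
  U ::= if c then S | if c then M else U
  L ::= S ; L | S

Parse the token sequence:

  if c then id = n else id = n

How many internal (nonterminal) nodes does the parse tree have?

[S [M if c then [M id = n] else [M id = n]]]

4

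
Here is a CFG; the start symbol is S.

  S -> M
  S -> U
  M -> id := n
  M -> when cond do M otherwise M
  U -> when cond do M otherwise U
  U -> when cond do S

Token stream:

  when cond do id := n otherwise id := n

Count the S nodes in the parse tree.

[S [M when cond do [M id := n] otherwise [M id := n]]]

1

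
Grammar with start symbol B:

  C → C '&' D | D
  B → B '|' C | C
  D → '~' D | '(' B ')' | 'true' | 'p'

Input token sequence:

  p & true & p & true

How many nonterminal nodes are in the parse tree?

[B [C [C [C [C [D p]] & [D true]] & [D p]] & [D true]]]

9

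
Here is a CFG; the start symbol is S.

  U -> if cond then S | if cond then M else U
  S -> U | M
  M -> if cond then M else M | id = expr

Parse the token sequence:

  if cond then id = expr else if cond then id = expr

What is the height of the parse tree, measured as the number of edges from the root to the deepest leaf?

[S [U if cond then [M id = expr] else [U if cond then [S [M id = expr]]]]]

5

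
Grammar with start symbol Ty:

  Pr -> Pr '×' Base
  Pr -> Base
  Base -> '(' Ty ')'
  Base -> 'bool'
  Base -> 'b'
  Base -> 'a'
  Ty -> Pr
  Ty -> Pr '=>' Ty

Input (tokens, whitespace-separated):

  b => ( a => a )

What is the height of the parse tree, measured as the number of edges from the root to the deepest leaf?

8

[Ty [Pr [Base b]] => [Ty [Pr [Base ( [Ty [Pr [Base a]] => [Ty [Pr [Base a]]]] )]]]]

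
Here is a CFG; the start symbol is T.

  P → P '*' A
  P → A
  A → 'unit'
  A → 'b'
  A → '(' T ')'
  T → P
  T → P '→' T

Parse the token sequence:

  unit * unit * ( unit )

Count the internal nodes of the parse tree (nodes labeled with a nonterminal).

[T [P [P [P [A unit]] * [A unit]] * [A ( [T [P [A unit]]] )]]]

10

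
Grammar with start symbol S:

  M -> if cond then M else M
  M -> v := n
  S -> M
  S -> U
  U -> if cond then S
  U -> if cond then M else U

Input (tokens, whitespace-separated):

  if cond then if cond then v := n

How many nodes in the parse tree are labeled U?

2

[S [U if cond then [S [U if cond then [S [M v := n]]]]]]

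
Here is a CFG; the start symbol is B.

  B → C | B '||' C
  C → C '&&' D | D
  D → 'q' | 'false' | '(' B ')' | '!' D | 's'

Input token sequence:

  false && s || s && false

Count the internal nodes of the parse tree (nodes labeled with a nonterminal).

[B [B [C [C [D false]] && [D s]]] || [C [C [D s]] && [D false]]]

10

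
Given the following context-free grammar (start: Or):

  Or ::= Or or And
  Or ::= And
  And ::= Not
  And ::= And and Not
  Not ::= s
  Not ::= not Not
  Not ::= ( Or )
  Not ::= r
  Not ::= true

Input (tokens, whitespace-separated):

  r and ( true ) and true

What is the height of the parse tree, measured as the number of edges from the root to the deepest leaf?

7

[Or [And [And [And [Not r]] and [Not ( [Or [And [Not true]]] )]] and [Not true]]]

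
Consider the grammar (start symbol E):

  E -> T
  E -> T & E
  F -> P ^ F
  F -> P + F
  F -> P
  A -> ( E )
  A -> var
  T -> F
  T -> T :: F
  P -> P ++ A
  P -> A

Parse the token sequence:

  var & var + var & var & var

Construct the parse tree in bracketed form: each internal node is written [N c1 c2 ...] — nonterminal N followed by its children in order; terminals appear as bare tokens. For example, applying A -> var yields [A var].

[E [T [F [P [A var]]]] & [E [T [F [P [A var]] + [F [P [A var]]]]] & [E [T [F [P [A var]]]] & [E [T [F [P [A var]]]]]]]]

E
T & E
F & E
P & E
A & E
var & E
var & T & E
var & F & E
var & P + F & E
var & A + F & E
var & var + F & E
var & var + P & E
var & var + A & E
var & var + var & E
var & var + var & T & E
var & var + var & F & E
var & var + var & P & E
var & var + var & A & E
var & var + var & var & E
var & var + var & var & T
var & var + var & var & F
var & var + var & var & P
var & var + var & var & A
var & var + var & var & var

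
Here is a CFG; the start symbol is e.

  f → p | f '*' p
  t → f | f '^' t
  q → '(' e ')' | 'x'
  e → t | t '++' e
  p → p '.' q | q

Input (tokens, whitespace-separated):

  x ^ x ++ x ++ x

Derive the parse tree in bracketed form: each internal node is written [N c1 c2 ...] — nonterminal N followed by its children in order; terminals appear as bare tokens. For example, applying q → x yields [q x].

[e [t [f [p [q x]]] ^ [t [f [p [q x]]]]] ++ [e [t [f [p [q x]]]] ++ [e [t [f [p [q x]]]]]]]

e
t ++ e
f ^ t ++ e
p ^ t ++ e
q ^ t ++ e
x ^ t ++ e
x ^ f ++ e
x ^ p ++ e
x ^ q ++ e
x ^ x ++ e
x ^ x ++ t ++ e
x ^ x ++ f ++ e
x ^ x ++ p ++ e
x ^ x ++ q ++ e
x ^ x ++ x ++ e
x ^ x ++ x ++ t
x ^ x ++ x ++ f
x ^ x ++ x ++ p
x ^ x ++ x ++ q
x ^ x ++ x ++ x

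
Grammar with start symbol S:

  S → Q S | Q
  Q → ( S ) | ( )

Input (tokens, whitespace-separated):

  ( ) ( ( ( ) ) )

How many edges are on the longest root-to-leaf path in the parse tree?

[S [Q ( )] [S [Q ( [S [Q ( [S [Q ( )]] )]] )]]]

7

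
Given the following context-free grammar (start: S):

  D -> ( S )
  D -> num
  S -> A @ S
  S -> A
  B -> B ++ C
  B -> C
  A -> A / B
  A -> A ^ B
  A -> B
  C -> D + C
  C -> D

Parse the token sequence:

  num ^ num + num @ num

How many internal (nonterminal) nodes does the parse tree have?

16

[S [A [A [B [C [D num]]]] ^ [B [C [D num] + [C [D num]]]]] @ [S [A [B [C [D num]]]]]]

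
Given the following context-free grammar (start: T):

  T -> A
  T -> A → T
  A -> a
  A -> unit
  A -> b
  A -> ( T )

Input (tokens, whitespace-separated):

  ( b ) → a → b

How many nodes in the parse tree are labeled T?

[T [A ( [T [A b]] )] → [T [A a] → [T [A b]]]]

4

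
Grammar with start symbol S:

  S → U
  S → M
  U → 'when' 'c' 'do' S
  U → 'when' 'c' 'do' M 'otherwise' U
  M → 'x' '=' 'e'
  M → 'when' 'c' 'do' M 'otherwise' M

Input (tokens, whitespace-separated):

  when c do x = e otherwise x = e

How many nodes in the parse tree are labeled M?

3

[S [M when c do [M x = e] otherwise [M x = e]]]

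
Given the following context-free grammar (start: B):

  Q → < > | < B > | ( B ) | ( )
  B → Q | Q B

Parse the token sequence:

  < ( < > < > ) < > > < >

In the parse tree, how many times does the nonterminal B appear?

6

[B [Q < [B [Q ( [B [Q < >] [B [Q < >]]] )] [B [Q < >]]] >] [B [Q < >]]]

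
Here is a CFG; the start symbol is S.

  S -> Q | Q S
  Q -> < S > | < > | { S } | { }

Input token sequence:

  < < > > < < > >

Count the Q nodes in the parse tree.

[S [Q < [S [Q < >]] >] [S [Q < [S [Q < >]] >]]]

4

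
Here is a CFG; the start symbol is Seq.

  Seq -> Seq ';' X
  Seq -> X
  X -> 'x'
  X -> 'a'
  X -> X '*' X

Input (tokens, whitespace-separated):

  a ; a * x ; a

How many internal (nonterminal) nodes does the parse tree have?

[Seq [Seq [Seq [X a]] ; [X [X a] * [X x]]] ; [X a]]

8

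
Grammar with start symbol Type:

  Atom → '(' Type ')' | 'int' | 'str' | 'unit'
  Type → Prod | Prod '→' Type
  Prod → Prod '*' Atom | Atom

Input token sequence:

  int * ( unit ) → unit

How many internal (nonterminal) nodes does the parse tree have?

[Type [Prod [Prod [Atom int]] * [Atom ( [Type [Prod [Atom unit]]] )]] → [Type [Prod [Atom unit]]]]

11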